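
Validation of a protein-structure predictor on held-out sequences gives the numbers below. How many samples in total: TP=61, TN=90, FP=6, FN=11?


Total = TP + TN + FP + FN
= 61 + 90 + 6 + 11
= 168
(Predicted positive: 67, predicted negative: 101)

168


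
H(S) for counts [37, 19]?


Probabilities: [37/56, 19/56] ≈ [0.6607, 0.3393]
H = -((37/56)·log₂(37/56) + (19/56)·log₂(19/56))
  = 0.9241 bits

0.9241 bits


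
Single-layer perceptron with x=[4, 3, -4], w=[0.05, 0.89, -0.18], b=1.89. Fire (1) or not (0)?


z = (4)·(0.05) + (3)·(0.89) + (-4)·(-0.18) + 1.89
  = 5.48
step(z) = 1 (z≥0)

1


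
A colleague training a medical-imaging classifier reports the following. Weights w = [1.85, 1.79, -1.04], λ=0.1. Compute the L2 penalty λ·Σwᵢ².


‖w‖₂² = (1.85)² + (1.79)² + (-1.04)²
     = 3.4225 + 3.2041 + 1.0816
     = 7.7082
λ·‖w‖₂² = 0.1·7.7082 = 0.77082

0.77082


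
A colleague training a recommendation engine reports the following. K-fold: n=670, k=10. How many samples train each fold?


Fold size = 670/10 = 67
Training per fold = 670 - 67 = 603

603


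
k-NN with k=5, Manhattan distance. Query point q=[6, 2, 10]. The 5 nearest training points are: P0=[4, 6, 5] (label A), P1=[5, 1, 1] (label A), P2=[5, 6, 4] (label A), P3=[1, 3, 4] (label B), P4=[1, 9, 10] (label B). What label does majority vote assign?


d(q,P0) = 11  (label A)
d(q,P1) = 11  (label A)
d(q,P2) = 11  (label A)
d(q,P3) = 12  (label B)
d(q,P4) = 12  (label B)
Votes: A=3, B=2
Majority → A

A


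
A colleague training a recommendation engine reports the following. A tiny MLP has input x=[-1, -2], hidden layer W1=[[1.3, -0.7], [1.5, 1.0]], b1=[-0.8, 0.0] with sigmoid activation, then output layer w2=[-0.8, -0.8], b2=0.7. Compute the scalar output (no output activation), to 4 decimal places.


z1[0] = (1.3)·(-1) + (-0.7)·(-2) - 0.8 = -0.7
z1[1] = (1.5)·(-1) + (1.0)·(-2) + 0.0 = -3.5
h = sigmoid(z1) = [0.3318, 0.0293]
output = (-0.8)·(0.3318) + (-0.8)·(0.0293) + 0.7 = 0.4111

0.4111


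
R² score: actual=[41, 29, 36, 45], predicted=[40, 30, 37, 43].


ȳ = 37.75
SS_res = Σ(y-ŷ)² = 7
SS_tot = Σ(y-ȳ)² = 142.75
R² = 1 - SS_res/SS_tot = 1 - 0.049 = 0.951

0.951


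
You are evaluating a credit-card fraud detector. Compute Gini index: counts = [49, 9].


Probabilities: [49/58, 9/58] ≈ [0.8448, 0.1552]
Σpᵢ² = (2401 + 81)/58² = 2482/3364
Gini = 1 - Σpᵢ² = 1 - 2482/3364 = 0.2622

0.2622


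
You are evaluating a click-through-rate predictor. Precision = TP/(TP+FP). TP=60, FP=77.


Precision = TP/(TP+FP)
= 60/(60+77)
= 60/137 = 43.8%

43.8%


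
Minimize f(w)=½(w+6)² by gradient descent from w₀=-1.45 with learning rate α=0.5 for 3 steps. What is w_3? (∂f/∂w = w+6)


step 1: grad = -1.45+6 = 4.55; w = -1.45 - 0.5·(4.55) = -3.725
step 2: grad = -3.725+6 = 2.275; w = -3.725 - 0.5·(2.275) = -4.8625
step 3: grad = -4.8625+6 = 1.1375; w = -4.8625 - 0.5·(1.1375) = -5.43125

-5.43125


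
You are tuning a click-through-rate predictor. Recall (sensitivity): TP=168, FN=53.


Recall = TP/(TP+FN)
= 168/(168+53)
= 168/221 = 76.02%

76.02%


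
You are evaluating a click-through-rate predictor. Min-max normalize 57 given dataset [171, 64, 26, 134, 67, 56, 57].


min=26, max=171
(57-26)/(171-26) = 31/145 = 0.2138

0.2138


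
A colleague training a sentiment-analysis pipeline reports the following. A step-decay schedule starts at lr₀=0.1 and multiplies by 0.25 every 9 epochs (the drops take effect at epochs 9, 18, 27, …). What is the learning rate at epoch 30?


n_drops = ⌊30/9⌋ = 3
lr = 0.1·0.25^3 = 0.1·0.015625 = 0.0015625

0.0015625


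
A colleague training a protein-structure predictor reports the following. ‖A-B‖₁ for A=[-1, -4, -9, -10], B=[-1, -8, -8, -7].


d = |-1+ 1| + |-4+ 8| + |-9+ 8| + |-10+ 7|
  = 0 + 4 + 1 + 3
  = 8

8


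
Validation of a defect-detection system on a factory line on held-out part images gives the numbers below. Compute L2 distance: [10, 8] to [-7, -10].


d = √((10+ 7)² + (8+ 10)²)
  = √(289 + 324)
  = √613 = 24.7588

24.7588


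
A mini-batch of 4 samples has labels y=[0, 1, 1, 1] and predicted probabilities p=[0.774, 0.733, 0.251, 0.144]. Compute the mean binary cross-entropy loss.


L[0] = -ln(1-0.774) = -ln(0.226) = 1.4872
L[1] = -ln(0.733) = 0.3106
L[2] = -ln(0.251) = 1.3823
L[3] = -ln(0.144) = 1.9379
mean = (1.4872 + 0.3106 + 1.3823 + 1.9379)/4 = 1.2795

1.2795


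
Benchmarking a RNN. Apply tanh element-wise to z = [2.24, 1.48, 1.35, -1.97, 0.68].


tanh(2.24) = 0.9776
tanh(1.48) = 0.9015
tanh(1.35) = 0.8741
tanh(-1.97) = -0.9618
tanh(0.68) = 0.5915
result = [0.9776, 0.9015, 0.8741, -0.9618, 0.5915]

[0.9776, 0.9015, 0.8741, -0.9618, 0.5915]


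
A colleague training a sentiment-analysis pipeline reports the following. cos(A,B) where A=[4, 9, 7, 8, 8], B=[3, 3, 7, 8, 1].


A·B = 4·3 + 9·3 + 7·7 + 8·8 + 8·1 = 160
‖A‖ = √274 = 16.5529, ‖B‖ = √132 = 11.4891
cos = 160/(√274·√132) = 160/√36168 = 0.8413

0.8413


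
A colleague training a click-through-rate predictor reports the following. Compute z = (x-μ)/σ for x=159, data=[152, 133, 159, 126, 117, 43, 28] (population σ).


μ = 108.2857, σ = 48.0943
z = (159 - 108.2857)/48.0943 = 1.0545

1.0545


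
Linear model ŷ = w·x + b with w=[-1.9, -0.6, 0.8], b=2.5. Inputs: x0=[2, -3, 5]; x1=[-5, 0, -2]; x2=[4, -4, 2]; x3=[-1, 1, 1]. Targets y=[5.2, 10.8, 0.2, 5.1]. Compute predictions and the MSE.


ŷ0 = (-1.9)·(2) + (-0.6)·(-3) + (0.8)·(5) + 2.5 = 4.5
ŷ1 = (-1.9)·(-5) + (-0.6)·(0) + (0.8)·(-2) + 2.5 = 10.4
ŷ2 = (-1.9)·(4) + (-0.6)·(-4) + (0.8)·(2) + 2.5 = -1.1
ŷ3 = (-1.9)·(-1) + (-0.6)·(1) + (0.8)·(1) + 2.5 = 4.6
errors² = [0.49, 0.16, 1.69, 0.25]
MSE = 2.5900/4 = 0.6475

0.6475


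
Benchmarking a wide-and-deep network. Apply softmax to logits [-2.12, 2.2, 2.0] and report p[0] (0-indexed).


Exponentials: e^-2.12=0.12, e^2.2=9.025, e^2.0=7.3891
Sum = 16.5341
Softmax = [0.0073, 0.5458, 0.4469]
p[0] = 0.12/16.5341 = 0.0073

0.0073


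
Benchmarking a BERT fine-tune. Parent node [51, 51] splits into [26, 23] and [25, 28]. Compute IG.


Parent = [51, 51], H_parent = 1
H_left = 0.9973 (n=49), H_right = 0.9977 (n=53)
H_children = (49/102)·0.9973 + (53/102)·0.9977 = 0.9975
IG = 1 - 0.9975 = 0.0025

0.0025


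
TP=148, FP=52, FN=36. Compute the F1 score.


Precision = 148/200 = 0.74
Recall = 148/184 = 0.8043
F1 = 2·P·R/(P+R) = 2·TP/(2·TP+FP+FN) = 296/(296+52+36) = 296/384 = 0.7708

0.7708


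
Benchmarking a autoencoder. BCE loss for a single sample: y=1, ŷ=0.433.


BCE = -[y·ln(p) + (1-y)·ln(1-p)]
= -1·ln(0.433) - 0
= -ln(0.433) = 0.837

0.837


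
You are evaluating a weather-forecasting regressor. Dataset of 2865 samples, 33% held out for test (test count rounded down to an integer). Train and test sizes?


Test = ⌊2865·33/100⌋ = 945
Train = 2865 - 945 = 1920

Train: 1920, Test: 945


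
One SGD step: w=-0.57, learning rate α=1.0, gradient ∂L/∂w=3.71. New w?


w_new = w - α·∇
= -0.57 - 1.0·3.71
= -0.57 - 3.71
= -4.28

-4.28


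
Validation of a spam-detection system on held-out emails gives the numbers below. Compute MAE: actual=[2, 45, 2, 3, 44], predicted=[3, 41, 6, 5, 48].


Absolute errors: |2-3|=1, |45-41|=4, |2-6|=4, |3-5|=2, |44-48|=4
Sum = 15
MAE = 15/5 = 3

3


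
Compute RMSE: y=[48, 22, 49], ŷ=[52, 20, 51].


MSE = 24/3 = 8
RMSE = √(24/3) = 2.8284

2.8284


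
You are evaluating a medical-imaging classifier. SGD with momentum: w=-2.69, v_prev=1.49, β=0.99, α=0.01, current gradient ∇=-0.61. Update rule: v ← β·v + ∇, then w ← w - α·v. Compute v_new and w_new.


v_new = 0.99·1.49 - 0.61 = 1.4751 - 0.61 = 0.8651
w_new = -2.69 - 0.01·0.8651 = -2.69 - 0.008651 = -2.698651

v_new=0.8651, w_new=-2.698651


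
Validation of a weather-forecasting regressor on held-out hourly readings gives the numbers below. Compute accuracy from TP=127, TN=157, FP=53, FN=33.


Accuracy = (TP+TN)/(TP+TN+FP+FN)
= (127+157)/(370)
= 284/370 = 76.76%

76.76%


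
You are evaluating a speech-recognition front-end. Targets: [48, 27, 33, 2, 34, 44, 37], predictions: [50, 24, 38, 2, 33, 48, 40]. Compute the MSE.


Squared errors: (48-50)²=4, (27-24)²=9, (33-38)²=25, (2-2)²=0, (34-33)²=1, (44-48)²=16, (37-40)²=9
Sum = 64
MSE = 64/7 = 64/7

64/7


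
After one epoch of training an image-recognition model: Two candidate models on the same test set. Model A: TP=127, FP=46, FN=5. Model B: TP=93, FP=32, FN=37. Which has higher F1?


Model A: P=127/173=0.7341, R=127/132=0.9621, F1=2PR/(P+R)=2TP/(2TP+FP+FN)=254/305=0.8328
Model B: P=93/125=0.744, R=93/130=0.7154, F1=2PR/(P+R)=2TP/(2TP+FP+FN)=186/255=0.7294
0.8328 > 0.7294 → Model A

Model A


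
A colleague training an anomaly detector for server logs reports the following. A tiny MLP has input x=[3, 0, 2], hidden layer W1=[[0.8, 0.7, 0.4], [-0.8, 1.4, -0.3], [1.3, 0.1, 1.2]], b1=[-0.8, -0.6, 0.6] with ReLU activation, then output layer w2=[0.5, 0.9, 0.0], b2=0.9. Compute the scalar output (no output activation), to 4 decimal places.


z1[0] = (0.8)·(3) + (0.7)·(0) + (0.4)·(2) - 0.8 = 2.4
z1[1] = (-0.8)·(3) + (1.4)·(0) + (-0.3)·(2) - 0.6 = -3.6
z1[2] = (1.3)·(3) + (0.1)·(0) + (1.2)·(2) + 0.6 = 6.9
h = ReLU(z1) = [2.4, 0.0, 6.9]
output = (0.5)·(2.4) + (0.9)·(0.0) + (0.0)·(6.9) + 0.9 = 2.1

2.1


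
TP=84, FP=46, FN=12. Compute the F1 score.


Precision = 84/130 = 0.6462
Recall = 84/96 = 0.875
F1 = 2·P·R/(P+R) = 2·TP/(2·TP+FP+FN) = 168/(168+46+12) = 168/226 = 0.7434

0.7434


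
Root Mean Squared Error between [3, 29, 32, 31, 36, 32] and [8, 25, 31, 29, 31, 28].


MSE = 87/6 = 14.5
RMSE = √(87/6) = 3.8079

3.8079


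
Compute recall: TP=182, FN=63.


Recall = TP/(TP+FN)
= 182/(182+63)
= 182/245 = 74.29%

74.29%


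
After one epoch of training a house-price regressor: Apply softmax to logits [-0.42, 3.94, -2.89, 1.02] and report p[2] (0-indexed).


Exponentials: e^-0.42=0.657, e^3.94=51.4186, e^-2.89=0.0556, e^1.02=2.7732
Sum = 54.9044
Softmax = [0.012, 0.9365, 0.001, 0.0505]
p[2] = 0.0556/54.9044 = 0.001

0.001


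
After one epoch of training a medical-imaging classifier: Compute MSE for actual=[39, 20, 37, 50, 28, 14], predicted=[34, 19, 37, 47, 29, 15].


Squared errors: (39-34)²=25, (20-19)²=1, (37-37)²=0, (50-47)²=9, (28-29)²=1, (14-15)²=1
Sum = 37
MSE = 37/6 = 37/6

37/6


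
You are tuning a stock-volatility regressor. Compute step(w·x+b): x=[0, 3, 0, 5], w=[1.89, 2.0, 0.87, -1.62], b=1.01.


z = (0)·(1.89) + (3)·(2.0) + (0)·(0.87) + (5)·(-1.62) + 1.01
  = -1.09
step(z) = 0 (z<0)

0


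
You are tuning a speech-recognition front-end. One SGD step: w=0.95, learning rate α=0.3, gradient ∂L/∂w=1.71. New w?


w_new = w - α·∇
= 0.95 - 0.3·1.71
= 0.95 - 0.513
= 0.437

0.437


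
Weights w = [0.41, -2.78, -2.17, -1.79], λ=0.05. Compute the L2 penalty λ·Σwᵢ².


‖w‖₂² = (0.41)² + (-2.78)² + (-2.17)² + (-1.79)²
     = 0.1681 + 7.7284 + 4.7089 + 3.2041
     = 15.8095
λ·‖w‖₂² = 0.05·15.8095 = 0.790475

0.790475


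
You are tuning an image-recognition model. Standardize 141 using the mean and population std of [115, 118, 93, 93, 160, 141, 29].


μ = 107, σ = 38.9615
z = (141 - 107)/38.9615 = 0.8727

0.8727


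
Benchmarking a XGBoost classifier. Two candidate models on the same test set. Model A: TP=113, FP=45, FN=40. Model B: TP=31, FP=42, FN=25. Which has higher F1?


Model A: P=113/158=0.7152, R=113/153=0.7386, F1=2PR/(P+R)=2TP/(2TP+FP+FN)=226/311=0.7267
Model B: P=31/73=0.4247, R=31/56=0.5536, F1=2PR/(P+R)=2TP/(2TP+FP+FN)=62/129=0.4806
0.7267 > 0.4806 → Model A

Model A


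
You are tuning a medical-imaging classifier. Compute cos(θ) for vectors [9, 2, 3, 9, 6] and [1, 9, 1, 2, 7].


A·B = 9·1 + 2·9 + 3·1 + 9·2 + 6·7 = 90
‖A‖ = √211 = 14.5258, ‖B‖ = √136 = 11.6619
cos = 90/(√211·√136) = 90/√28696 = 0.5313

0.5313


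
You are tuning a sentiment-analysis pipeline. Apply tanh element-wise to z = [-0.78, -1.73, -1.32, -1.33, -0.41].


tanh(-0.78) = -0.6527
tanh(-1.73) = -0.9391
tanh(-1.32) = -0.8668
tanh(-1.33) = -0.8692
tanh(-0.41) = -0.3885
result = [-0.6527, -0.9391, -0.8668, -0.8692, -0.3885]

[-0.6527, -0.9391, -0.8668, -0.8692, -0.3885]


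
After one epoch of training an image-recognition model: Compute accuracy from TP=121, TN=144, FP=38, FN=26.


Accuracy = (TP+TN)/(TP+TN+FP+FN)
= (121+144)/(329)
= 265/329 = 80.55%

80.55%


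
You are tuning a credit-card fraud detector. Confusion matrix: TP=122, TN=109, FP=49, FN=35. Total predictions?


Total = TP + TN + FP + FN
= 122 + 109 + 49 + 35
= 315
(Predicted positive: 171, predicted negative: 144)

315


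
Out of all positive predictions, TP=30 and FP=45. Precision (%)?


Precision = TP/(TP+FP)
= 30/(30+45)
= 30/75 = 40.0%

40.0%


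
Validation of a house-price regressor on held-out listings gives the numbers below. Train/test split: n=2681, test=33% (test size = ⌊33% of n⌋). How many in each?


Test = ⌊2681·33/100⌋ = 884
Train = 2681 - 884 = 1797

Train: 1797, Test: 884


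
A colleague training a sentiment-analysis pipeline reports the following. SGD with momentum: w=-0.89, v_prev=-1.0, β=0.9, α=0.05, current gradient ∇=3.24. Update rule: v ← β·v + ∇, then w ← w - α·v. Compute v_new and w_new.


v_new = 0.9·-1.0 + 3.24 = -0.9 + 3.24 = 2.34
w_new = -0.89 - 0.05·2.34 = -0.89 - 0.117 = -1.007

v_new=2.34, w_new=-1.007


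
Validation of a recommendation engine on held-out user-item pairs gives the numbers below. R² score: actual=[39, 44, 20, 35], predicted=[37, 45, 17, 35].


ȳ = 34.5
SS_res = Σ(y-ŷ)² = 14
SS_tot = Σ(y-ȳ)² = 321
R² = 1 - SS_res/SS_tot = 1 - 0.0436 = 0.9564

0.9564


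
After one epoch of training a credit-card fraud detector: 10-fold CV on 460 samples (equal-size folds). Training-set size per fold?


Fold size = 460/10 = 46
Training per fold = 460 - 46 = 414

414


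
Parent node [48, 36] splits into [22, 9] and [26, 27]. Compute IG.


Parent = [48, 36], H_parent = 0.9852
H_left = 0.8691 (n=31), H_right = 0.9997 (n=53)
H_children = (31/84)·0.8691 + (53/84)·0.9997 = 0.9515
IG = 0.9852 - 0.9515 = 0.0337

0.0337


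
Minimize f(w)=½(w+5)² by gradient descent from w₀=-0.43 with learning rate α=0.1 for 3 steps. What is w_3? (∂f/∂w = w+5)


step 1: grad = -0.43+5 = 4.57; w = -0.43 - 0.1·(4.57) = -0.887
step 2: grad = -0.887+5 = 4.113; w = -0.887 - 0.1·(4.113) = -1.2983
step 3: grad = -1.2983+5 = 3.7017; w = -1.2983 - 0.1·(3.7017) = -1.66847

-1.66847


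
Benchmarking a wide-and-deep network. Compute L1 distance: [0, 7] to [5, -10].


d = |0-5| + |7+ 10|
  = 5 + 17
  = 22

22


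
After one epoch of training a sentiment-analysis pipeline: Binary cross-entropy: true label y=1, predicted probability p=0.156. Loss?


BCE = -[y·ln(p) + (1-y)·ln(1-p)]
= -1·ln(0.156) - 0
= -ln(0.156) = 1.8579

1.8579


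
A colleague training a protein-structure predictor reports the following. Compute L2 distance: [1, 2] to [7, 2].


d = √((1-7)² + (2-2)²)
  = √(36 + 0)
  = √36 = 6.0

6.0


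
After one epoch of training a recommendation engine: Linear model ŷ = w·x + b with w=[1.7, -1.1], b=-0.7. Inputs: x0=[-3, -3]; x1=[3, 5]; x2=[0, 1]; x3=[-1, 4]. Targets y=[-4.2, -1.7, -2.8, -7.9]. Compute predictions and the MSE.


ŷ0 = (1.7)·(-3) + (-1.1)·(-3) - 0.7 = -2.5
ŷ1 = (1.7)·(3) + (-1.1)·(5) - 0.7 = -1.1
ŷ2 = (1.7)·(0) + (-1.1)·(1) - 0.7 = -1.8
ŷ3 = (1.7)·(-1) + (-1.1)·(4) - 0.7 = -6.8
errors² = [2.89, 0.36, 1.0, 1.21]
MSE = 5.4600/4 = 1.365

1.365


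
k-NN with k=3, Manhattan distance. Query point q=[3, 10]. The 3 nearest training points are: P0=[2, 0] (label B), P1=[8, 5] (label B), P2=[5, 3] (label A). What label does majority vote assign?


d(q,P0) = 11  (label B)
d(q,P1) = 10  (label B)
d(q,P2) = 9  (label A)
Votes: A=1, B=2
Majority → B

B


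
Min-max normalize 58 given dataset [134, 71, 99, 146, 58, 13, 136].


min=13, max=146
(58-13)/(146-13) = 45/133 = 0.3383

0.3383


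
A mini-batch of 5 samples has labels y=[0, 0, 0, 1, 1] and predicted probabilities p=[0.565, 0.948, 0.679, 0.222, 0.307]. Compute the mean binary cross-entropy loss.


L[0] = -ln(1-0.565) = -ln(0.435) = 0.8324
L[1] = -ln(1-0.948) = -ln(0.052) = 2.9565
L[2] = -ln(1-0.679) = -ln(0.321) = 1.1363
L[3] = -ln(0.222) = 1.5051
L[4] = -ln(0.307) = 1.1809
mean = (0.8324 + 2.9565 + 1.1363 + 1.5051 + 1.1809)/5 = 1.5222

1.5222


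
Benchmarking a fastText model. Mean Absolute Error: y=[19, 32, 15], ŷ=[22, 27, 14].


Absolute errors: |19-22|=3, |32-27|=5, |15-14|=1
Sum = 9
MAE = 9/3 = 3

3


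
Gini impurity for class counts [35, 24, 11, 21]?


Probabilities: [35/91, 24/91, 11/91, 21/91] ≈ [0.3846, 0.2637, 0.1209, 0.2308]
Σpᵢ² = (1225 + 576 + 121 + 441)/91² = 2363/8281
Gini = 1 - Σpᵢ² = 1 - 2363/8281 = 0.7146

0.7146


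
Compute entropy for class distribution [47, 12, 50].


Probabilities: [47/109, 12/109, 50/109] ≈ [0.4312, 0.1101, 0.4587]
H = -((47/109)·log₂(47/109) + (12/109)·log₂(12/109) + (50/109)·log₂(50/109))
  = 1.3895 bits

1.3895 bits


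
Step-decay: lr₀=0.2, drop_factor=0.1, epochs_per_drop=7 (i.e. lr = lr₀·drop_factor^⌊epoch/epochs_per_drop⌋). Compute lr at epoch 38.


n_drops = ⌊38/7⌋ = 5
lr = 0.2·0.1^5 = 0.2·0.00001 = 0.000002

0.000002


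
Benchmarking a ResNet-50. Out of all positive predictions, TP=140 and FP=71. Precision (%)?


Precision = TP/(TP+FP)
= 140/(140+71)
= 140/211 = 66.35%

66.35%


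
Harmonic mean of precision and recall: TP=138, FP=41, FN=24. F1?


Precision = 138/179 = 0.7709
Recall = 138/162 = 0.8519
F1 = 2·P·R/(P+R) = 2·TP/(2·TP+FP+FN) = 276/(276+41+24) = 276/341 = 0.8094

0.8094


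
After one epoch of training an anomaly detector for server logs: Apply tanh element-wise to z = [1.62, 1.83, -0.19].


tanh(1.62) = 0.9246
tanh(1.83) = 0.9498
tanh(-0.19) = -0.1877
result = [0.9246, 0.9498, -0.1877]

[0.9246, 0.9498, -0.1877]


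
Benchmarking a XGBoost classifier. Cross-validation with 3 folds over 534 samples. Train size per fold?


Fold size = 534/3 = 178
Training per fold = 534 - 178 = 356

356


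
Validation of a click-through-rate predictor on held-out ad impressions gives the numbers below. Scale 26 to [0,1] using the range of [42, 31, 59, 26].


min=26, max=59
(26-26)/(59-26) = 0/33 = 0.0

0.0


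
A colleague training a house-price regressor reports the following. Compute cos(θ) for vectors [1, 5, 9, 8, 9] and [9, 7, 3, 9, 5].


A·B = 1·9 + 5·7 + 9·3 + 8·9 + 9·5 = 188
‖A‖ = √252 = 15.8745, ‖B‖ = √245 = 15.6525
cos = 188/(√252·√245) = 188/√61740 = 0.7566

0.7566


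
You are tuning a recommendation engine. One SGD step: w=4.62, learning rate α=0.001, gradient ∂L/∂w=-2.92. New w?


w_new = w - α·∇
= 4.62 - 0.001·-2.92
= 4.62 + 0.00292
= 4.62292

4.62292


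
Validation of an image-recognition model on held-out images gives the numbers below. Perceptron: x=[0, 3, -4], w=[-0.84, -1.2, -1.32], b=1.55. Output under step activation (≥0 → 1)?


z = (0)·(-0.84) + (3)·(-1.2) + (-4)·(-1.32) + 1.55
  = 3.23
step(z) = 1 (z≥0)

1


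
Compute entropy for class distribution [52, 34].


Probabilities: [52/86, 34/86] ≈ [0.6047, 0.3953]
H = -((52/86)·log₂(52/86) + (34/86)·log₂(34/86))
  = 0.9682 bits

0.9682 bits


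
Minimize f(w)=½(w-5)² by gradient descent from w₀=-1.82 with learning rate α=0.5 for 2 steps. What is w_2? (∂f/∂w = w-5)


step 1: grad = -1.82-5 = -6.82; w = -1.82 - 0.5·(-6.82) = 1.59
step 2: grad = 1.59-5 = -3.41; w = 1.59 - 0.5·(-3.41) = 3.295

3.295


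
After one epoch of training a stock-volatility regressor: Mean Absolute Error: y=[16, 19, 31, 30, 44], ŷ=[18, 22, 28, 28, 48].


Absolute errors: |16-18|=2, |19-22|=3, |31-28|=3, |30-28|=2, |44-48|=4
Sum = 14
MAE = 14/5 = 14/5

14/5


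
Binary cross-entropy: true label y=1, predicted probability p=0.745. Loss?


BCE = -[y·ln(p) + (1-y)·ln(1-p)]
= -1·ln(0.745) - 0
= -ln(0.745) = 0.2944

0.2944


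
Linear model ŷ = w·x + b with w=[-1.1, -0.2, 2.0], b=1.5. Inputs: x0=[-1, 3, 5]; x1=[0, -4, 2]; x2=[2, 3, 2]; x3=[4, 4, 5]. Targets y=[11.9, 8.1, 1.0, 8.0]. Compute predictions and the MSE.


ŷ0 = (-1.1)·(-1) + (-0.2)·(3) + (2.0)·(5) + 1.5 = 12.0
ŷ1 = (-1.1)·(0) + (-0.2)·(-4) + (2.0)·(2) + 1.5 = 6.3
ŷ2 = (-1.1)·(2) + (-0.2)·(3) + (2.0)·(2) + 1.5 = 2.7
ŷ3 = (-1.1)·(4) + (-0.2)·(4) + (2.0)·(5) + 1.5 = 6.3
errors² = [0.01, 3.24, 2.89, 2.89]
MSE = 9.0300/4 = 2.2575

2.2575


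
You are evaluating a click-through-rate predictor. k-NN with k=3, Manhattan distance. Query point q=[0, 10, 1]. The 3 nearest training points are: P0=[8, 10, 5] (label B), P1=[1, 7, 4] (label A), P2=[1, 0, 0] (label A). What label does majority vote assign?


d(q,P0) = 12  (label B)
d(q,P1) = 7  (label A)
d(q,P2) = 12  (label A)
Votes: A=2, B=1
Majority → A

A


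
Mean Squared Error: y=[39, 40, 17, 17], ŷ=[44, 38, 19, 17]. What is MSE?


Squared errors: (39-44)²=25, (40-38)²=4, (17-19)²=4, (17-17)²=0
Sum = 33
MSE = 33/4 = 33/4

33/4


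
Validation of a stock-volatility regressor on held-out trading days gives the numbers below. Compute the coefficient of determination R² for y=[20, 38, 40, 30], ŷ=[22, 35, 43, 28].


ȳ = 32
SS_res = Σ(y-ŷ)² = 26
SS_tot = Σ(y-ȳ)² = 248
R² = 1 - SS_res/SS_tot = 1 - 0.1048 = 0.8952

0.8952


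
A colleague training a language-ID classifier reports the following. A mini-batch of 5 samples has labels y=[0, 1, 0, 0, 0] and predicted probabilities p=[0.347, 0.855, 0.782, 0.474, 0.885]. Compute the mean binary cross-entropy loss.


L[0] = -ln(1-0.347) = -ln(0.653) = 0.4262
L[1] = -ln(0.855) = 0.1567
L[2] = -ln(1-0.782) = -ln(0.218) = 1.5233
L[3] = -ln(1-0.474) = -ln(0.526) = 0.6425
L[4] = -ln(1-0.885) = -ln(0.115) = 2.1628
mean = (0.4262 + 0.1567 + 1.5233 + 0.6425 + 2.1628)/5 = 0.9823

0.9823


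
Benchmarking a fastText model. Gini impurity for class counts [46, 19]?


Probabilities: [46/65, 19/65] ≈ [0.7077, 0.2923]
Σpᵢ² = (2116 + 361)/65² = 2477/4225
Gini = 1 - Σpᵢ² = 1 - 2477/4225 = 0.4137

0.4137


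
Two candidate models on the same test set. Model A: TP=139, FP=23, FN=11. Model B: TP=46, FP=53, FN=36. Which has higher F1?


Model A: P=139/162=0.858, R=139/150=0.9267, F1=2PR/(P+R)=2TP/(2TP+FP+FN)=278/312=0.891
Model B: P=46/99=0.4646, R=46/82=0.561, F1=2PR/(P+R)=2TP/(2TP+FP+FN)=92/181=0.5083
0.891 > 0.5083 → Model A

Model A


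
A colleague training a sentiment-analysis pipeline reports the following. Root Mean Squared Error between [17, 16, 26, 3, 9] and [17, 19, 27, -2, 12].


MSE = 44/5 = 8.8
RMSE = √(44/5) = 2.9665

2.9665


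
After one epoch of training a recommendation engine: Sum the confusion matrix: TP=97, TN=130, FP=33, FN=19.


Total = TP + TN + FP + FN
= 97 + 130 + 33 + 19
= 279
(Predicted positive: 130, predicted negative: 149)

279


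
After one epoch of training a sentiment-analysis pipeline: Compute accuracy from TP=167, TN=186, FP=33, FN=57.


Accuracy = (TP+TN)/(TP+TN+FP+FN)
= (167+186)/(443)
= 353/443 = 79.68%

79.68%


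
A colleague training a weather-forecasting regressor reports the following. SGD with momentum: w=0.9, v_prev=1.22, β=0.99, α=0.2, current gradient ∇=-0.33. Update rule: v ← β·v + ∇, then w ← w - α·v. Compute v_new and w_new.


v_new = 0.99·1.22 - 0.33 = 1.2078 - 0.33 = 0.8778
w_new = 0.9 - 0.2·0.8778 = 0.9 - 0.17556 = 0.72444

v_new=0.8778, w_new=0.72444


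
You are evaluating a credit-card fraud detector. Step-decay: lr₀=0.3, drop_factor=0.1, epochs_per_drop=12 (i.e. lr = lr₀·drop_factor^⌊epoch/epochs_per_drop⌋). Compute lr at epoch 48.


n_drops = ⌊48/12⌋ = 4
lr = 0.3·0.1^4 = 0.3·0.0001 = 0.00003

0.00003


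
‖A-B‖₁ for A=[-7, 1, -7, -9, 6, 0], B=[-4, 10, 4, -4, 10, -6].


d = |-7+ 4| + |1-10| + |-7-4| + |-9+ 4| + |6-10| + |0+ 6|
  = 3 + 9 + 11 + 5 + 4 + 6
  = 38

38


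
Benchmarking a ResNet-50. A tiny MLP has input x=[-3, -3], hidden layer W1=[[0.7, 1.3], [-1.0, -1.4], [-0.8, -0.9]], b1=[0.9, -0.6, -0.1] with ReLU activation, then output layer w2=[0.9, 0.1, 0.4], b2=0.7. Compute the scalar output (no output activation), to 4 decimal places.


z1[0] = (0.7)·(-3) + (1.3)·(-3) + 0.9 = -5.1
z1[1] = (-1.0)·(-3) + (-1.4)·(-3) - 0.6 = 6.6
z1[2] = (-0.8)·(-3) + (-0.9)·(-3) - 0.1 = 5.0
h = ReLU(z1) = [0.0, 6.6, 5.0]
output = (0.9)·(0.0) + (0.1)·(6.6) + (0.4)·(5.0) + 0.7 = 3.36

3.36


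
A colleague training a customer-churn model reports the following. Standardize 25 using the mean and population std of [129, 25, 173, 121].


μ = 112, σ = 53.9907
z = (25 - 112)/53.9907 = -1.6114

-1.6114


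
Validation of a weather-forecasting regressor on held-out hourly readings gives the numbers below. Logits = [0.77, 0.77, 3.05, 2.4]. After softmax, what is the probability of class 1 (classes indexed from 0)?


Exponentials: e^0.77=2.1598, e^0.77=2.1598, e^3.05=21.1153, e^2.4=11.0232
Sum = 36.4581
Softmax = [0.0592, 0.0592, 0.5792, 0.3024]
p[1] = 2.1598/36.4581 = 0.0592

0.0592


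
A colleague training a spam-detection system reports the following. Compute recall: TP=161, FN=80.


Recall = TP/(TP+FN)
= 161/(161+80)
= 161/241 = 66.8%

66.8%


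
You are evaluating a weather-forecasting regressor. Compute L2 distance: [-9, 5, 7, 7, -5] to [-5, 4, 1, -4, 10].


d = √((-9+ 5)² + (5-4)² + (7-1)² + (7+ 4)² + (-5-10)²)
  = √(16 + 1 + 36 + 121 + 225)
  = √399 = 19.975

19.975


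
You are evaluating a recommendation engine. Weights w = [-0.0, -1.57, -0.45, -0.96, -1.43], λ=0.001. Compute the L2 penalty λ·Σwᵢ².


‖w‖₂² = (-0.0)² + (-1.57)² + (-0.45)² + (-0.96)² + (-1.43)²
     = 0 + 2.4649 + 0.2025 + 0.9216 + 2.0449
     = 5.6339
λ·‖w‖₂² = 0.001·5.6339 = 0.005634

0.005634


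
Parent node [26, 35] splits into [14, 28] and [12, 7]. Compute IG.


Parent = [26, 35], H_parent = 0.9842
H_left = 0.9183 (n=42), H_right = 0.9495 (n=19)
H_children = (42/61)·0.9183 + (19/61)·0.9495 = 0.928
IG = 0.9842 - 0.928 = 0.0562

0.0562


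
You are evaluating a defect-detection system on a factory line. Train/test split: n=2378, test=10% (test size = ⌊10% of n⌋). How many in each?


Test = ⌊2378·10/100⌋ = 237
Train = 2378 - 237 = 2141

Train: 2141, Test: 237


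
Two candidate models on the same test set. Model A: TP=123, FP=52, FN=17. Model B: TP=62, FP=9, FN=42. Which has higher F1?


Model A: P=123/175=0.7029, R=123/140=0.8786, F1=2PR/(P+R)=2TP/(2TP+FP+FN)=246/315=0.781
Model B: P=62/71=0.8732, R=62/104=0.5962, F1=2PR/(P+R)=2TP/(2TP+FP+FN)=124/175=0.7086
0.781 > 0.7086 → Model A

Model A


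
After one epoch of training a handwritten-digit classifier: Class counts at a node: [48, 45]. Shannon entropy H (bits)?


Probabilities: [48/93, 45/93] ≈ [0.5161, 0.4839]
H = -((48/93)·log₂(48/93) + (45/93)·log₂(45/93))
  = 0.9992 bits

0.9992 bits


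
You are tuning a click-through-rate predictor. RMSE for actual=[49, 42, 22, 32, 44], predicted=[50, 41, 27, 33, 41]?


MSE = 37/5 = 7.4
RMSE = √(37/5) = 2.7203

2.7203


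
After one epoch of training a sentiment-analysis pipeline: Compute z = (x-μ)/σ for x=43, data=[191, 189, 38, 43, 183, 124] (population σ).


μ = 128, σ = 65.8989
z = (43 - 128)/65.8989 = -1.2899

-1.2899


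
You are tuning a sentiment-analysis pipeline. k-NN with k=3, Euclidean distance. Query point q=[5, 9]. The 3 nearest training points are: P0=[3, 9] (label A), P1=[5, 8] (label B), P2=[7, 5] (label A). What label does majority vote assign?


d(q,P0) = 2.0  (label A)
d(q,P1) = 1.0  (label B)
d(q,P2) = 4.4721  (label A)
Votes: A=2, B=1
Majority → A

A


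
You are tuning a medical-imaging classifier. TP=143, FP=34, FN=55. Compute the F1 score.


Precision = 143/177 = 0.8079
Recall = 143/198 = 0.7222
F1 = 2·P·R/(P+R) = 2·TP/(2·TP+FP+FN) = 286/(286+34+55) = 286/375 = 0.7627

0.7627


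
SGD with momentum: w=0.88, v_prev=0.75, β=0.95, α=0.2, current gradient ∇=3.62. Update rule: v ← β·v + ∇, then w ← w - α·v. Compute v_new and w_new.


v_new = 0.95·0.75 + 3.62 = 0.7125 + 3.62 = 4.3325
w_new = 0.88 - 0.2·4.3325 = 0.88 - 0.8665 = 0.0135

v_new=4.3325, w_new=0.0135


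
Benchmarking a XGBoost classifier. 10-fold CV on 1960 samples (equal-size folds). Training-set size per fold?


Fold size = 1960/10 = 196
Training per fold = 1960 - 196 = 1764

1764


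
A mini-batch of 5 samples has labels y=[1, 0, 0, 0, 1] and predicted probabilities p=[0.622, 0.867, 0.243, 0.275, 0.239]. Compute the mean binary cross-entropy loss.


L[0] = -ln(0.622) = 0.4748
L[1] = -ln(1-0.867) = -ln(0.133) = 2.0174
L[2] = -ln(1-0.243) = -ln(0.757) = 0.2784
L[3] = -ln(1-0.275) = -ln(0.725) = 0.3216
L[4] = -ln(0.239) = 1.4313
mean = (0.4748 + 2.0174 + 0.2784 + 0.3216 + 1.4313)/5 = 0.9047

0.9047


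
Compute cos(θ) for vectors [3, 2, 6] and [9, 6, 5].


A·B = 3·9 + 2·6 + 6·5 = 69
‖A‖ = √49 = 7, ‖B‖ = √142 = 11.9164
cos = 69/(√49·√142) = 69/√6958 = 0.8272

0.8272


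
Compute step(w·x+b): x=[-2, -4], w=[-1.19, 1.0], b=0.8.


z = (-2)·(-1.19) + (-4)·(1.0) + 0.8
  = -0.82
step(z) = 0 (z<0)

0


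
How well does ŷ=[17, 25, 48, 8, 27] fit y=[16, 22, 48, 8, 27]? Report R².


ȳ = 24.2
SS_res = Σ(y-ŷ)² = 10
SS_tot = Σ(y-ȳ)² = 908.8
R² = 1 - SS_res/SS_tot = 1 - 0.011 = 0.989

0.989


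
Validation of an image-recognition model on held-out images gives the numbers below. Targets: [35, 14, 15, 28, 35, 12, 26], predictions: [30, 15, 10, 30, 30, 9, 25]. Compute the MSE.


Squared errors: (35-30)²=25, (14-15)²=1, (15-10)²=25, (28-30)²=4, (35-30)²=25, (12-9)²=9, (26-25)²=1
Sum = 90
MSE = 90/7 = 90/7

90/7


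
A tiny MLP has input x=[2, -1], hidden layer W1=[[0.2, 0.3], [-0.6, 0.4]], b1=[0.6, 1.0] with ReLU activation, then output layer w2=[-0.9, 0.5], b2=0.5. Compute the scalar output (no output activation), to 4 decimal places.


z1[0] = (0.2)·(2) + (0.3)·(-1) + 0.6 = 0.7
z1[1] = (-0.6)·(2) + (0.4)·(-1) + 1.0 = -0.6
h = ReLU(z1) = [0.7, 0.0]
output = (-0.9)·(0.7) + (0.5)·(0.0) + 0.5 = -0.13

-0.13


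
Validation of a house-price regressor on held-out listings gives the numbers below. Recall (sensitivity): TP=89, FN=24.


Recall = TP/(TP+FN)
= 89/(89+24)
= 89/113 = 78.76%

78.76%


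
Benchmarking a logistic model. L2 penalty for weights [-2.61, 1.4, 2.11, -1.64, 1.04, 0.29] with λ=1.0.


‖w‖₂² = (-2.61)² + (1.4)² + (2.11)² + (-1.64)² + (1.04)² + (0.29)²
     = 6.8121 + 1.96 + 4.4521 + 2.6896 + 1.0816 + 0.0841
     = 17.0795
λ·‖w‖₂² = 1.0·17.0795 = 17.0795

17.0795


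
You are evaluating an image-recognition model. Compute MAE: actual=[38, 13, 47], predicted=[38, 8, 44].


Absolute errors: |38-38|=0, |13-8|=5, |47-44|=3
Sum = 8
MAE = 8/3 = 8/3

8/3


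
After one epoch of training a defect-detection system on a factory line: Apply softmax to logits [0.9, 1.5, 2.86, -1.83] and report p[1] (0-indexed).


Exponentials: e^0.9=2.4596, e^1.5=4.4817, e^2.86=17.4615, e^-1.83=0.1604
Sum = 24.5632
Softmax = [0.1001, 0.1825, 0.7109, 0.0065]
p[1] = 4.4817/24.5632 = 0.1825

0.1825


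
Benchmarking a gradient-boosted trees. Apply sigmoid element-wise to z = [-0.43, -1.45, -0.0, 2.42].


σ(-0.43) = 1/(1+e^0.43) = 0.3941
σ(-1.45) = 1/(1+e^1.45) = 0.19
σ(-0.0) = 1/(1+e^0.0) = 0.5
σ(2.42) = 1/(1+e^-2.42) = 0.9183
result = [0.3941, 0.19, 0.5, 0.9183]

[0.3941, 0.19, 0.5, 0.9183]


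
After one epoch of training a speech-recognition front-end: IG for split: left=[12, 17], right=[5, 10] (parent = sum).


Parent = [17, 27], H_parent = 0.9624
H_left = 0.9784 (n=29), H_right = 0.9183 (n=15)
H_children = (29/44)·0.9784 + (15/44)·0.9183 = 0.9579
IG = 0.9624 - 0.9579 = 0.0045

0.0045


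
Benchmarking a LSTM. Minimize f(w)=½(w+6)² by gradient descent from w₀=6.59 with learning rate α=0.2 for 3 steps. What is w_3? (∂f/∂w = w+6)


step 1: grad = 6.59+6 = 12.59; w = 6.59 - 0.2·(12.59) = 4.072
step 2: grad = 4.072+6 = 10.072; w = 4.072 - 0.2·(10.072) = 2.0576
step 3: grad = 2.0576+6 = 8.0576; w = 2.0576 - 0.2·(8.0576) = 0.44608

0.44608


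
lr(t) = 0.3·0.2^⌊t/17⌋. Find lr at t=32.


n_drops = ⌊32/17⌋ = 1
lr = 0.3·0.2^1 = 0.3·0.2 = 0.06

0.06


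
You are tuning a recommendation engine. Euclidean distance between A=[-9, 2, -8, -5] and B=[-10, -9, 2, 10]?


d = √((-9+ 10)² + (2+ 9)² + (-8-2)² + (-5-10)²)
  = √(1 + 121 + 100 + 225)
  = √447 = 21.1424

21.1424


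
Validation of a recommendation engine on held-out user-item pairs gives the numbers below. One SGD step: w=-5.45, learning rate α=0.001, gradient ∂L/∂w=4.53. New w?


w_new = w - α·∇
= -5.45 - 0.001·4.53
= -5.45 - 0.00453
= -5.45453

-5.45453


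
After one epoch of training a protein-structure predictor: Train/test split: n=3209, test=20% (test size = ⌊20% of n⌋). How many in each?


Test = ⌊3209·20/100⌋ = 641
Train = 3209 - 641 = 2568

Train: 2568, Test: 641


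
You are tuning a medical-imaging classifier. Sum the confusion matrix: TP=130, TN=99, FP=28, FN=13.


Total = TP + TN + FP + FN
= 130 + 99 + 28 + 13
= 270
(Predicted positive: 158, predicted negative: 112)

270


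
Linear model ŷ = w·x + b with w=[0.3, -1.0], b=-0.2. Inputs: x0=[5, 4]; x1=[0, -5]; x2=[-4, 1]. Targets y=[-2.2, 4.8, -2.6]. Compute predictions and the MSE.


ŷ0 = (0.3)·(5) + (-1.0)·(4) - 0.2 = -2.7
ŷ1 = (0.3)·(0) + (-1.0)·(-5) - 0.2 = 4.8
ŷ2 = (0.3)·(-4) + (-1.0)·(1) - 0.2 = -2.4
errors² = [0.25, 0.0, 0.04]
MSE = 0.2900/3 = 0.0967

0.0967


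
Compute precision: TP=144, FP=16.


Precision = TP/(TP+FP)
= 144/(144+16)
= 144/160 = 90.0%

90.0%


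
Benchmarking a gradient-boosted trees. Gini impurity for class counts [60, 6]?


Probabilities: [60/66, 6/66] ≈ [0.9091, 0.0909]
Σpᵢ² = (3600 + 36)/66² = 3636/4356
Gini = 1 - Σpᵢ² = 1 - 3636/4356 = 0.1653

0.1653


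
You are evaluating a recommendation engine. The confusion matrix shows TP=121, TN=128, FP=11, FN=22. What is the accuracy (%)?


Accuracy = (TP+TN)/(TP+TN+FP+FN)
= (121+128)/(282)
= 249/282 = 88.3%

88.3%


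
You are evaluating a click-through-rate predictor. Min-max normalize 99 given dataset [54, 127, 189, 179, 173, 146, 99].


min=54, max=189
(99-54)/(189-54) = 45/135 = 0.3333

0.3333


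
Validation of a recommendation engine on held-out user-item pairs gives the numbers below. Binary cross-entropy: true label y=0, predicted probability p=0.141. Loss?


BCE = -[y·ln(p) + (1-y)·ln(1-p)]
= -0 - 1·ln(1-0.141)
= -ln(0.859) = 0.152

0.152


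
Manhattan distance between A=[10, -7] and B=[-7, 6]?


d = |10+ 7| + |-7-6|
  = 17 + 13
  = 30

30


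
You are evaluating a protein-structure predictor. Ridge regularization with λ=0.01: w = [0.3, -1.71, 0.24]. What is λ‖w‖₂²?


‖w‖₂² = (0.3)² + (-1.71)² + (0.24)²
     = 0.09 + 2.9241 + 0.0576
     = 3.0717
λ·‖w‖₂² = 0.01·3.0717 = 0.030717

0.030717


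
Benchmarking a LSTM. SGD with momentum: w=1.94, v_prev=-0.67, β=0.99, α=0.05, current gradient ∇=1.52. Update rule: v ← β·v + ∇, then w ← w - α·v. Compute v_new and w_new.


v_new = 0.99·-0.67 + 1.52 = -0.6633 + 1.52 = 0.8567
w_new = 1.94 - 0.05·0.8567 = 1.94 - 0.042835 = 1.897165

v_new=0.8567, w_new=1.897165


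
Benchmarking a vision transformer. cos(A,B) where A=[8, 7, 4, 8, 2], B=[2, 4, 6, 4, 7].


A·B = 8·2 + 7·4 + 4·6 + 8·4 + 2·7 = 114
‖A‖ = √197 = 14.0357, ‖B‖ = √121 = 11
cos = 114/(√197·√121) = 114/√23837 = 0.7384

0.7384


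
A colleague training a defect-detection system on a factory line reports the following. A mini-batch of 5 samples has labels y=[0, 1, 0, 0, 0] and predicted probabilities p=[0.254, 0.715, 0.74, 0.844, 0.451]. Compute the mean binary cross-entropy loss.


L[0] = -ln(1-0.254) = -ln(0.746) = 0.293
L[1] = -ln(0.715) = 0.3355
L[2] = -ln(1-0.74) = -ln(0.26) = 1.3471
L[3] = -ln(1-0.844) = -ln(0.156) = 1.8579
L[4] = -ln(1-0.451) = -ln(0.549) = 0.5997
mean = (0.293 + 0.3355 + 1.3471 + 1.8579 + 0.5997)/5 = 0.8866

0.8866


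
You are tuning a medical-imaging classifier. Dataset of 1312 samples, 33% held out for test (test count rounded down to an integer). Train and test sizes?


Test = ⌊1312·33/100⌋ = 432
Train = 1312 - 432 = 880

Train: 880, Test: 432


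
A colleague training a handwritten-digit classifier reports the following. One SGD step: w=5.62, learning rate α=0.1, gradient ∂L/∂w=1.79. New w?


w_new = w - α·∇
= 5.62 - 0.1·1.79
= 5.62 - 0.179
= 5.441

5.441


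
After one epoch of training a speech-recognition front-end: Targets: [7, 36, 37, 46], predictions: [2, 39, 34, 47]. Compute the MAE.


Absolute errors: |7-2|=5, |36-39|=3, |37-34|=3, |46-47|=1
Sum = 12
MAE = 12/4 = 3

3


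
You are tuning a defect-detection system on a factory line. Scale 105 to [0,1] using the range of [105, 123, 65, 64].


min=64, max=123
(105-64)/(123-64) = 41/59 = 0.6949

0.6949


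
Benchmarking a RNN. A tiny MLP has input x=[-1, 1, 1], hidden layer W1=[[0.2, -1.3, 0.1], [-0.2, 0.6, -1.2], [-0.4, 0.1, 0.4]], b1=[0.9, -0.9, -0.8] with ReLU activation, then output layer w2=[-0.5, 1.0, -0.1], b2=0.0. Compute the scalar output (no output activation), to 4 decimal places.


z1[0] = (0.2)·(-1) + (-1.3)·(1) + (0.1)·(1) + 0.9 = -0.5
z1[1] = (-0.2)·(-1) + (0.6)·(1) + (-1.2)·(1) - 0.9 = -1.3
z1[2] = (-0.4)·(-1) + (0.1)·(1) + (0.4)·(1) - 0.8 = 0.1
h = ReLU(z1) = [0.0, 0.0, 0.1]
output = (-0.5)·(0.0) + (1.0)·(0.0) + (-0.1)·(0.1) + 0.0 = -0.01

-0.01


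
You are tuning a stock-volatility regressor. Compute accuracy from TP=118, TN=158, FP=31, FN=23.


Accuracy = (TP+TN)/(TP+TN+FP+FN)
= (118+158)/(330)
= 276/330 = 83.64%

83.64%


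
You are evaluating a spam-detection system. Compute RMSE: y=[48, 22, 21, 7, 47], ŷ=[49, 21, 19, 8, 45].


MSE = 11/5 = 2.2
RMSE = √(11/5) = 1.4832

1.4832


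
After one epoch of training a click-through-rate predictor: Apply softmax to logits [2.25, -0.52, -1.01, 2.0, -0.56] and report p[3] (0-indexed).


Exponentials: e^2.25=9.4877, e^-0.52=0.5945, e^-1.01=0.3642, e^2.0=7.3891, e^-0.56=0.5712
Sum = 18.4067
Softmax = [0.5154, 0.0323, 0.0198, 0.4014, 0.031]
p[3] = 7.3891/18.4067 = 0.4014

0.4014


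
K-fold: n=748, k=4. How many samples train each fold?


Fold size = 748/4 = 187
Training per fold = 748 - 187 = 561

561


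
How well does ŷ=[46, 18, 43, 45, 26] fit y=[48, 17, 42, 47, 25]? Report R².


ȳ = 35.8
SS_res = Σ(y-ŷ)² = 11
SS_tot = Σ(y-ȳ)² = 782.8
R² = 1 - SS_res/SS_tot = 1 - 0.0141 = 0.9859

0.9859


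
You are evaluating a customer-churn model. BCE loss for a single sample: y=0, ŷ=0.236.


BCE = -[y·ln(p) + (1-y)·ln(1-p)]
= -0 - 1·ln(1-0.236)
= -ln(0.764) = 0.2692

0.2692


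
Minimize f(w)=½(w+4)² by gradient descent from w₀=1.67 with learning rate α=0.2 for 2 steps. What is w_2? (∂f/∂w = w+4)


step 1: grad = 1.67+4 = 5.67; w = 1.67 - 0.2·(5.67) = 0.536
step 2: grad = 0.536+4 = 4.536; w = 0.536 - 0.2·(4.536) = -0.3712

-0.3712


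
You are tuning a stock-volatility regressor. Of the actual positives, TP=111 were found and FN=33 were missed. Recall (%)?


Recall = TP/(TP+FN)
= 111/(111+33)
= 111/144 = 77.08%

77.08%


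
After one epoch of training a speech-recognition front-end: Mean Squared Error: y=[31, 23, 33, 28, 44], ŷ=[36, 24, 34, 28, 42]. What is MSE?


Squared errors: (31-36)²=25, (23-24)²=1, (33-34)²=1, (28-28)²=0, (44-42)²=4
Sum = 31
MSE = 31/5 = 31/5

31/5
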